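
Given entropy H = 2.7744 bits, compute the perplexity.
6.8419

Perplexity is 2^H (or exp(H) for natural log).

H = 2.7744 bits
Perplexity = 2^2.7744 = 6.8419

Interpretation: The model's uncertainty is equivalent to choosing uniformly among 6.8 options.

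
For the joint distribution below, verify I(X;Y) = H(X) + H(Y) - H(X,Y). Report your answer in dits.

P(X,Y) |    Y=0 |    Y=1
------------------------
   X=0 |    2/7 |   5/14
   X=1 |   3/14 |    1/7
I(X;Y) = 0.0049 dits

Mutual information has multiple equivalent forms:
- I(X;Y) = H(X) - H(X|Y)
- I(X;Y) = H(Y) - H(Y|X)
- I(X;Y) = H(X) + H(Y) - H(X,Y)

Computing all quantities:
H(X) = 0.2831, H(Y) = 0.3010, H(X,Y) = 0.5792
H(X|Y) = 0.2782, H(Y|X) = 0.2962

Verification:
H(X) - H(X|Y) = 0.2831 - 0.2782 = 0.0049
H(Y) - H(Y|X) = 0.3010 - 0.2962 = 0.0049
H(X) + H(Y) - H(X,Y) = 0.2831 + 0.3010 - 0.5792 = 0.0049

All forms give I(X;Y) = 0.0049 dits. ✓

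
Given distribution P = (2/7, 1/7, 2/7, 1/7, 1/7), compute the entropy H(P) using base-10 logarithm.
0.6731 dits

Shannon entropy is H(X) = -Σ p(x) log p(x).

For P = (2/7, 1/7, 2/7, 1/7, 1/7):
H = -2/7 × log_10(2/7) -1/7 × log_10(1/7) -2/7 × log_10(2/7) -1/7 × log_10(1/7) -1/7 × log_10(1/7)
H = 0.6731 dits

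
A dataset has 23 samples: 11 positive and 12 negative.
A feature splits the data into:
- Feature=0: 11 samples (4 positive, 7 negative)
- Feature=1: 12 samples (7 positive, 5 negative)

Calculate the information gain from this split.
0.0351 bits

Information Gain = H(Y) - H(Y|Feature)

Before split:
P(positive) = 11/23 = 0.4783
H(Y) = 0.9986 bits

After split:
Feature=0: H = 0.9457 bits (weight = 11/23)
Feature=1: H = 0.9799 bits (weight = 12/23)
H(Y|Feature) = (11/23)×0.9457 + (12/23)×0.9799 = 0.9635 bits

Information Gain = 0.9986 - 0.9635 = 0.0351 bits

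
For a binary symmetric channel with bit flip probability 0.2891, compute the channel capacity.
0.1324 bits

For a binary symmetric channel (BSC) with error probability p:
Capacity C = 1 - H(p) bits per symbol

where H(p) = -p log₂(p) - (1-p) log₂(1-p) is the binary entropy function.

H(0.2891) = 0.8676 bits
C = 1 - 0.8676 = 0.1324 bits per symbol

This means we can reliably transmit up to 0.1324 bits of information per channel use.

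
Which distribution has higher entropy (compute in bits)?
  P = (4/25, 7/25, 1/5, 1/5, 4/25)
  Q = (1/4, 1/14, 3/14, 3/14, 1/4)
P

Computing entropies in bits:
H(P) = 2.2890
H(Q) = 2.2244

Distribution P has higher entropy.

Intuition: The distribution closer to uniform (more spread out) has higher entropy.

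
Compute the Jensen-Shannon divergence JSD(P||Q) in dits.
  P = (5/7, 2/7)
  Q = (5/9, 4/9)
0.0059 dits

Jensen-Shannon divergence is:
JSD(P||Q) = 0.5 × D_KL(P||M) + 0.5 × D_KL(Q||M)
where M = 0.5 × (P + Q) is the mixture distribution.

M = 0.5 × (5/7, 2/7) + 0.5 × (5/9, 4/9) = (0.634921, 0.365079)

D_KL(P||M) = 0.0061 dits
D_KL(Q||M) = 0.0058 dits

JSD(P||Q) = 0.5 × 0.0061 + 0.5 × 0.0058 = 0.0059 dits

Unlike KL divergence, JSD is symmetric and bounded: 0 ≤ JSD ≤ log(2).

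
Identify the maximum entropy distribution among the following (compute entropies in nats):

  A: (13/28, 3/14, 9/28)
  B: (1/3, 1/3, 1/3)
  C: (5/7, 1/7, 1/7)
B

For a discrete distribution over n outcomes, entropy is maximized by the uniform distribution.

Computing entropies:
H(A) = 1.0511 nats
H(B) = 1.0986 nats
H(C) = 0.7963 nats

The uniform distribution (where all probabilities equal 1/3) achieves the maximum entropy of log_e(3) = 1.0986 nats.

Distribution B has the highest entropy.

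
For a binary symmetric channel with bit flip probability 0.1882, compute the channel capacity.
0.3023 bits

For a binary symmetric channel (BSC) with error probability p:
Capacity C = 1 - H(p) bits per symbol

where H(p) = -p log₂(p) - (1-p) log₂(1-p) is the binary entropy function.

H(0.1882) = 0.6977 bits
C = 1 - 0.6977 = 0.3023 bits per symbol

This means we can reliably transmit up to 0.3023 bits of information per channel use.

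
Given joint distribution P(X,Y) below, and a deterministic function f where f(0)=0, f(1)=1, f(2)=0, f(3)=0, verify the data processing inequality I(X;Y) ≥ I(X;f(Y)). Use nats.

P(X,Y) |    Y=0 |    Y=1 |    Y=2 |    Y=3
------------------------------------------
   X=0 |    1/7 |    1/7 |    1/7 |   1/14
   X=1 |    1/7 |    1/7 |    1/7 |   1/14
I(X;Y) = 0.0000, I(X;f(Y)) = 0.0000, inequality holds: 0.0000 ≥ 0.0000

Data Processing Inequality: For any Markov chain X → Y → Z, we have I(X;Y) ≥ I(X;Z).

Here Z = f(Y) is a deterministic function of Y, forming X → Y → Z.

Original I(X;Y) = 0.0000 nats

After applying f:
P(X,Z) where Z=f(Y):
- P(X,Z=0) = P(X,Y=0) + P(X,Y=2) + P(X,Y=3)
- P(X,Z=1) = P(X,Y=1)

I(X;Z) = I(X;f(Y)) = 0.0000 nats

Verification: 0.0000 ≥ 0.0000 ✓

Information cannot be created by processing; the function f can only lose information about X.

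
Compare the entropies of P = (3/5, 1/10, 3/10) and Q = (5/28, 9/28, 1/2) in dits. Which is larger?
Q

Computing entropies in dits:
H(P) = 0.3900
H(Q) = 0.4426

Distribution Q has higher entropy.

Intuition: The distribution closer to uniform (more spread out) has higher entropy.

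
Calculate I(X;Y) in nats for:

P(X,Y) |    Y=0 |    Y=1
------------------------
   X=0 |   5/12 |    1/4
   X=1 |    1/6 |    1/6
0.0071 nats

Mutual information: I(X;Y) = H(X) + H(Y) - H(X,Y)

Marginals:
P(X) = (2/3, 1/3), H(X) = 0.6365 nats
P(Y) = (7/12, 5/12), H(Y) = 0.6792 nats

Joint entropy: H(X,Y) = 1.3086 nats

I(X;Y) = 0.6365 + 0.6792 - 1.3086 = 0.0071 nats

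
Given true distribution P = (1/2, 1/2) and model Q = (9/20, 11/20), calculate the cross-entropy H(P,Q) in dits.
0.3032 dits

Cross-entropy: H(P,Q) = -Σ p(x) log q(x)

Alternatively: H(P,Q) = H(P) + D_KL(P||Q)
H(P) = 0.3010 dits
D_KL(P||Q) = 0.0022 dits

H(P,Q) = 0.3010 + 0.0022 = 0.3032 dits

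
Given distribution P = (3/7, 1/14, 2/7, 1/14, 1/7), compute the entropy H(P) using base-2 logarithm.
1.9852 bits

Shannon entropy is H(X) = -Σ p(x) log p(x).

For P = (3/7, 1/14, 2/7, 1/14, 1/7):
H = -3/7 × log_2(3/7) -1/14 × log_2(1/14) -2/7 × log_2(2/7) -1/14 × log_2(1/14) -1/7 × log_2(1/7)
H = 1.9852 bits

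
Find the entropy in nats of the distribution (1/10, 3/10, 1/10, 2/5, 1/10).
1.4185 nats

Shannon entropy is H(X) = -Σ p(x) log p(x).

For P = (1/10, 3/10, 1/10, 2/5, 1/10):
H = -1/10 × log_e(1/10) -3/10 × log_e(3/10) -1/10 × log_e(1/10) -2/5 × log_e(2/5) -1/10 × log_e(1/10)
H = 1.4185 nats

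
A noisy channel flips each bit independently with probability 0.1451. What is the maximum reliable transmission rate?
0.4026 bits

For a binary symmetric channel (BSC) with error probability p:
Capacity C = 1 - H(p) bits per symbol

where H(p) = -p log₂(p) - (1-p) log₂(1-p) is the binary entropy function.

H(0.1451) = 0.5974 bits
C = 1 - 0.5974 = 0.4026 bits per symbol

This means we can reliably transmit up to 0.4026 bits of information per channel use.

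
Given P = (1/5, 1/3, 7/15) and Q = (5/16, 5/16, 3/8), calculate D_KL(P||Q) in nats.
0.0343 nats

KL divergence: D_KL(P||Q) = Σ p(x) log(p(x)/q(x))

Computing term by term:
  x=0: 1/5 × log_e[(1/5)/(5/16)] = 1/5 × -0.4463 = -0.0893
  x=1: 1/3 × log_e[(1/3)/(5/16)] = 1/3 × 0.0645 = 0.0215
  x=2: 7/15 × log_e[(7/15)/(3/8)] = 7/15 × 0.2187 = 0.1021

D_KL(P||Q) = 0.0343 nats

Note: KL divergence is always non-negative and equals 0 iff P = Q.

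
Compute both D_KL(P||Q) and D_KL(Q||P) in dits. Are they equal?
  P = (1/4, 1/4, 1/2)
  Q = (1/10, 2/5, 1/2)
D_KL(P||Q) = 0.0485, D_KL(Q||P) = 0.0419

KL divergence is not symmetric: D_KL(P||Q) ≠ D_KL(Q||P) in general.

D_KL(P||Q) = 0.0485 dits
D_KL(Q||P) = 0.0419 dits

No, they are not equal!

This asymmetry is why KL divergence is not a true distance metric.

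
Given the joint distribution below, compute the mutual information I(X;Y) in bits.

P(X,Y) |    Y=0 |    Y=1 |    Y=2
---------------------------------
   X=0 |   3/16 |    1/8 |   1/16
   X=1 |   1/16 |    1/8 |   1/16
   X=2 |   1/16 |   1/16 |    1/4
0.1879 bits

Mutual information: I(X;Y) = H(X) + H(Y) - H(X,Y)

Marginals:
P(X) = (3/8, 1/4, 3/8), H(X) = 1.5613 bits
P(Y) = (5/16, 5/16, 3/8), H(Y) = 1.5794 bits

Joint entropy: H(X,Y) = 2.9528 bits

I(X;Y) = 1.5613 + 1.5794 - 2.9528 = 0.1879 bits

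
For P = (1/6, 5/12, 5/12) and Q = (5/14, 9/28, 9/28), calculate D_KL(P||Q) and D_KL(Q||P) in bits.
D_KL(P||Q) = 0.1287, D_KL(Q||P) = 0.1520

KL divergence is not symmetric: D_KL(P||Q) ≠ D_KL(Q||P) in general.

D_KL(P||Q) = 0.1287 bits
D_KL(Q||P) = 0.1520 bits

No, they are not equal!

This asymmetry is why KL divergence is not a true distance metric.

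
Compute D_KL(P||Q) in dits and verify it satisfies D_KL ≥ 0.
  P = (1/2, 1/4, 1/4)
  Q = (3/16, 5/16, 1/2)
0.1135 dits

KL divergence satisfies the Gibbs inequality: D_KL(P||Q) ≥ 0 for all distributions P, Q.

D_KL(P||Q) = Σ p(x) log(p(x)/q(x))
Term by term:
  x=0: 1/2 × log_10[(1/2)/(3/16)] = 0.2130
  x=1: 1/4 × log_10[(1/4)/(5/16)] = -0.0242
  x=2: 1/4 × log_10[(1/4)/(1/2)] = -0.0753
D_KL(P||Q) = 0.1135 dits

D_KL(P||Q) = 0.1135 ≥ 0 ✓

This non-negativity is a fundamental property: relative entropy cannot be negative because it measures how different Q is from P.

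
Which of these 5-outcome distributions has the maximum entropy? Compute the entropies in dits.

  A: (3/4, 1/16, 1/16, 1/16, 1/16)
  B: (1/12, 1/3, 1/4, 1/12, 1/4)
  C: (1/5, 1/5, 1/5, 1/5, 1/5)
C

For a discrete distribution over n outcomes, entropy is maximized by the uniform distribution.

Computing entropies:
H(A) = 0.3947 dits
H(B) = 0.6399 dits
H(C) = 0.6990 dits

The uniform distribution (where all probabilities equal 1/5) achieves the maximum entropy of log_10(5) = 0.6990 dits.

Distribution C has the highest entropy.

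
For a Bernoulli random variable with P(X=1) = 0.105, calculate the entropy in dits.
0.1459 dits

The binary entropy function is:
H(p) = -p log(p) - (1-p) log(1-p)

H(0.105) = -0.105 × log_10(0.105) - 0.895 × log_10(0.895)
H(0.105) = 0.1459 dits

Note: Binary entropy is maximized at p=0.5 (H=1 bit) and minimized at p=0 or p=1 (H=0).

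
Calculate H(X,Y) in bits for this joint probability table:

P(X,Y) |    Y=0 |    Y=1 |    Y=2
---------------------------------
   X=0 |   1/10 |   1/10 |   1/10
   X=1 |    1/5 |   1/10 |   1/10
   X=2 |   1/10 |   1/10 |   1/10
3.1219 bits

Joint entropy is H(X,Y) = -Σ_{x,y} p(x,y) log p(x,y).

Summing over all non-zero entries:
H(X,Y) = -[1/10·log_2(1/10) + 1/10·log_2(1/10) + 1/10·log_2(1/10) + 1/5·log_2(1/5) + 1/10·log_2(1/10) + 1/10·log_2(1/10) + 1/10·log_2(1/10) + 1/10·log_2(1/10) + 1/10·log_2(1/10)]
H(X,Y) = 3.1219 bits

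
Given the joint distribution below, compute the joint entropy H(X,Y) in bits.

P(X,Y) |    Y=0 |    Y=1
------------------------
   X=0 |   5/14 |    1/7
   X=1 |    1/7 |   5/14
1.8631 bits

Joint entropy is H(X,Y) = -Σ_{x,y} p(x,y) log p(x,y).

Summing over all non-zero entries:
H(X,Y) = -[5/14·log_2(5/14) + 1/7·log_2(1/7) + 1/7·log_2(1/7) + 5/14·log_2(5/14)]
H(X,Y) = 1.8631 bits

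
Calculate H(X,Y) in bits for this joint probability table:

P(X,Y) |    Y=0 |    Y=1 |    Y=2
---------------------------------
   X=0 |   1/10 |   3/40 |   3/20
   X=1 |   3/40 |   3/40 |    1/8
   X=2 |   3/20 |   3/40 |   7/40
3.0894 bits

Joint entropy is H(X,Y) = -Σ_{x,y} p(x,y) log p(x,y).

Summing over all non-zero entries:
H(X,Y) = -[1/10·log_2(1/10) + 3/40·log_2(3/40) + 3/20·log_2(3/20) + 3/40·log_2(3/40) + 3/40·log_2(3/40) + 1/8·log_2(1/8) + 3/20·log_2(3/20) + 3/40·log_2(3/40) + 7/40·log_2(7/40)]
H(X,Y) = 3.0894 bits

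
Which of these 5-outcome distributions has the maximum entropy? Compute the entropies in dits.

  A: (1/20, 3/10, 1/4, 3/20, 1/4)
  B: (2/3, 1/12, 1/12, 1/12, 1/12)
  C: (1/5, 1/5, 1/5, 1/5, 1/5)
C

For a discrete distribution over n outcomes, entropy is maximized by the uniform distribution.

Computing entropies:
H(A) = 0.6465 dits
H(B) = 0.4771 dits
H(C) = 0.6990 dits

The uniform distribution (where all probabilities equal 1/5) achieves the maximum entropy of log_10(5) = 0.6990 dits.

Distribution C has the highest entropy.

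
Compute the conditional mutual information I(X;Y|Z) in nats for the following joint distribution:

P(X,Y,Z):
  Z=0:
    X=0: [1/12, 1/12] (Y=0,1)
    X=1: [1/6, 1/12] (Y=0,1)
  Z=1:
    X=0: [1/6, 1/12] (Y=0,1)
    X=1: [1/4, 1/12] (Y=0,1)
0.0082 nats

Conditional mutual information: I(X;Y|Z) = H(X|Z) + H(Y|Z) - H(X,Y|Z)

H(Z) = 0.6792
H(X,Z) = 1.3580 → H(X|Z) = 0.6788
H(Y,Z) = 1.3086 → H(Y|Z) = 0.6294
H(X,Y,Z) = 1.9792 → H(X,Y|Z) = 1.3000

I(X;Y|Z) = 0.6788 + 0.6294 - 1.3000 = 0.0082 nats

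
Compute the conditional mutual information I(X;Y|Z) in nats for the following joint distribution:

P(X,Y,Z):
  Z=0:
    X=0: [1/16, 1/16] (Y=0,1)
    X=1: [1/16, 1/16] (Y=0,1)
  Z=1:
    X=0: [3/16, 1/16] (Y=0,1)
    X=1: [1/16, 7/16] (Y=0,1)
0.1484 nats

Conditional mutual information: I(X;Y|Z) = H(X|Z) + H(Y|Z) - H(X,Y|Z)

H(Z) = 0.5623
H(X,Z) = 1.2130 → H(X|Z) = 0.6507
H(Y,Z) = 1.2130 → H(Y|Z) = 0.6507
H(X,Y,Z) = 1.7153 → H(X,Y|Z) = 1.1529

I(X;Y|Z) = 0.6507 + 0.6507 - 1.1529 = 0.1484 nats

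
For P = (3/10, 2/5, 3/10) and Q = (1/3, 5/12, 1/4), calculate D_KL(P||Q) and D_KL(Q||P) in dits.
D_KL(P||Q) = 0.0029, D_KL(Q||P) = 0.0028

KL divergence is not symmetric: D_KL(P||Q) ≠ D_KL(Q||P) in general.

D_KL(P||Q) = 0.0029 dits
D_KL(Q||P) = 0.0028 dits

No, they are not equal!

This asymmetry is why KL divergence is not a true distance metric.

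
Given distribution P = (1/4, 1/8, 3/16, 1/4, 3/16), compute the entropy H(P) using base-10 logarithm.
0.6865 dits

Shannon entropy is H(X) = -Σ p(x) log p(x).

For P = (1/4, 1/8, 3/16, 1/4, 3/16):
H = -1/4 × log_10(1/4) -1/8 × log_10(1/8) -3/16 × log_10(3/16) -1/4 × log_10(1/4) -3/16 × log_10(3/16)
H = 0.6865 dits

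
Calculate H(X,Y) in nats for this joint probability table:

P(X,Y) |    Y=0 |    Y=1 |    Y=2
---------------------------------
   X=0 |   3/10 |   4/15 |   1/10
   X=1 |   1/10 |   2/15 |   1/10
1.6731 nats

Joint entropy is H(X,Y) = -Σ_{x,y} p(x,y) log p(x,y).

Summing over all non-zero entries:
H(X,Y) = -[3/10·log_e(3/10) + 4/15·log_e(4/15) + 1/10·log_e(1/10) + 1/10·log_e(1/10) + 2/15·log_e(2/15) + 1/10·log_e(1/10)]
H(X,Y) = 1.6731 nats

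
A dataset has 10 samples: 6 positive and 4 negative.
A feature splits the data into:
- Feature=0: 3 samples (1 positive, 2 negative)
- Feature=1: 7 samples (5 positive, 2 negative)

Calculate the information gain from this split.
0.0913 bits

Information Gain = H(Y) - H(Y|Feature)

Before split:
P(positive) = 6/10 = 0.6000
H(Y) = 0.9710 bits

After split:
Feature=0: H = 0.9183 bits (weight = 3/10)
Feature=1: H = 0.8631 bits (weight = 7/10)
H(Y|Feature) = (3/10)×0.9183 + (7/10)×0.8631 = 0.8797 bits

Information Gain = 0.9710 - 0.8797 = 0.0913 bits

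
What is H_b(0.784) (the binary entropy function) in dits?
0.2266 dits

The binary entropy function is:
H(p) = -p log(p) - (1-p) log(1-p)

H(0.784) = -0.784 × log_10(0.784) - 0.216 × log_10(0.216)
H(0.784) = 0.2266 dits

Note: Binary entropy is maximized at p=0.5 (H=1 bit) and minimized at p=0 or p=1 (H=0).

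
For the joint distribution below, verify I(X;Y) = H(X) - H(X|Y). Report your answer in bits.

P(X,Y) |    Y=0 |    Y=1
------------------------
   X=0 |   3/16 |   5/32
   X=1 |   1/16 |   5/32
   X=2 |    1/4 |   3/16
I(X;Y) = 0.0385 bits

Mutual information has multiple equivalent forms:
- I(X;Y) = H(X) - H(X|Y)
- I(X;Y) = H(Y) - H(Y|X)
- I(X;Y) = H(X) + H(Y) - H(X,Y)

Computing all quantities:
H(X) = 1.5310, H(Y) = 1.0000, H(X,Y) = 2.4925
H(X|Y) = 1.4925, H(Y|X) = 0.9615

Verification:
H(X) - H(X|Y) = 1.5310 - 1.4925 = 0.0385
H(Y) - H(Y|X) = 1.0000 - 0.9615 = 0.0385
H(X) + H(Y) - H(X,Y) = 1.5310 + 1.0000 - 2.4925 = 0.0385

All forms give I(X;Y) = 0.0385 bits. ✓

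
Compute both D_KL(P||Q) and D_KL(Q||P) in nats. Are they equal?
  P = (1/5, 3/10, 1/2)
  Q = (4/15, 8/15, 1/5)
D_KL(P||Q) = 0.2280, D_KL(Q||P) = 0.2003

KL divergence is not symmetric: D_KL(P||Q) ≠ D_KL(Q||P) in general.

D_KL(P||Q) = 0.2280 nats
D_KL(Q||P) = 0.2003 nats

No, they are not equal!

This asymmetry is why KL divergence is not a true distance metric.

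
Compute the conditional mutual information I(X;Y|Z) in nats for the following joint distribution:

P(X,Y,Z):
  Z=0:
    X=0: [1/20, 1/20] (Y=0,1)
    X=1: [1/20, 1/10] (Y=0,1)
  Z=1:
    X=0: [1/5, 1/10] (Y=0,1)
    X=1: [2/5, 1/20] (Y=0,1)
0.0308 nats

Conditional mutual information: I(X;Y|Z) = H(X|Z) + H(Y|Z) - H(X,Y|Z)

H(Z) = 0.5623
H(X,Z) = 1.2353 → H(X|Z) = 0.6730
H(Y,Z) = 1.1059 → H(Y|Z) = 0.5436
H(X,Y,Z) = 1.7481 → H(X,Y|Z) = 1.1857

I(X;Y|Z) = 0.6730 + 0.5436 - 1.1857 = 0.0308 nats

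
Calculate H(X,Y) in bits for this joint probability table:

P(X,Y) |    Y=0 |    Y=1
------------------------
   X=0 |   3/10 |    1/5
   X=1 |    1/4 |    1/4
1.9855 bits

Joint entropy is H(X,Y) = -Σ_{x,y} p(x,y) log p(x,y).

Summing over all non-zero entries:
H(X,Y) = -[3/10·log_2(3/10) + 1/5·log_2(1/5) + 1/4·log_2(1/4) + 1/4·log_2(1/4)]
H(X,Y) = 1.9855 bits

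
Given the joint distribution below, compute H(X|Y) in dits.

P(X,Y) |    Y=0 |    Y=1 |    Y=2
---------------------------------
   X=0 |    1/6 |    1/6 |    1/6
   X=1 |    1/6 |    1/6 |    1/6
0.3010 dits

Using the chain rule: H(X|Y) = H(X,Y) - H(Y)

First, compute H(X,Y) = 0.7782 dits

Marginal P(Y) = (1/3, 1/3, 1/3)
H(Y) = 0.4771 dits

H(X|Y) = H(X,Y) - H(Y) = 0.7782 - 0.4771 = 0.3010 dits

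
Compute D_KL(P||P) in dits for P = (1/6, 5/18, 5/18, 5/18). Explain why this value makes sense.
0.0000 dits

KL divergence satisfies the Gibbs inequality: D_KL(P||Q) ≥ 0 for all distributions P, Q.

D_KL(P||Q) = Σ p(x) log(p(x)/q(x))
Each term is p(x) × log_10(p(x)/p(x)) = p(x) × log_10(1) = 0, so the sum is 0.
D_KL(P||Q) = 0.0000 dits

When P = Q, the KL divergence is exactly 0, as there is no 'divergence' between identical distributions.

This non-negativity is a fundamental property: relative entropy cannot be negative because it measures how different Q is from P.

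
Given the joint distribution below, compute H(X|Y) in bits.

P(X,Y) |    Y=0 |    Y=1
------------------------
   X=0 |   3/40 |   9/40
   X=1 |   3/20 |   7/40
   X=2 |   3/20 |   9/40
1.5554 bits

Using the chain rule: H(X|Y) = H(X,Y) - H(Y)

First, compute H(X,Y) = 2.5098 bits

Marginal P(Y) = (3/8, 5/8)
H(Y) = 0.9544 bits

H(X|Y) = H(X,Y) - H(Y) = 2.5098 - 0.9544 = 1.5554 bits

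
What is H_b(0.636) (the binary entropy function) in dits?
0.2848 dits

The binary entropy function is:
H(p) = -p log(p) - (1-p) log(1-p)

H(0.636) = -0.636 × log_10(0.636) - 0.364 × log_10(0.364)
H(0.636) = 0.2848 dits

Note: Binary entropy is maximized at p=0.5 (H=1 bit) and minimized at p=0 or p=1 (H=0).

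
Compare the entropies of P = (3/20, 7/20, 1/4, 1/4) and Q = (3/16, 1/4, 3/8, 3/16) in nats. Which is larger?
P

Computing entropies in nats:
H(P) = 1.3452
H(Q) = 1.3421

Distribution P has higher entropy.

Intuition: The distribution closer to uniform (more spread out) has higher entropy.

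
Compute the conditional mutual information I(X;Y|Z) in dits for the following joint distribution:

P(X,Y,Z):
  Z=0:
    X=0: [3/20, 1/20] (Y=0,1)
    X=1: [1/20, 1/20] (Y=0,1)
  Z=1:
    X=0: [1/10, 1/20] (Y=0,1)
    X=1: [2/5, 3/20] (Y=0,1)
0.0044 dits

Conditional mutual information: I(X;Y|Z) = H(X|Z) + H(Y|Z) - H(X,Y|Z)

H(Z) = 0.2653
H(X,Z) = 0.5062 → H(X|Z) = 0.2409
H(Y,Z) = 0.5301 → H(Y|Z) = 0.2648
H(X,Y,Z) = 0.7666 → H(X,Y|Z) = 0.5013

I(X;Y|Z) = 0.2409 + 0.2648 - 0.5013 = 0.0044 dits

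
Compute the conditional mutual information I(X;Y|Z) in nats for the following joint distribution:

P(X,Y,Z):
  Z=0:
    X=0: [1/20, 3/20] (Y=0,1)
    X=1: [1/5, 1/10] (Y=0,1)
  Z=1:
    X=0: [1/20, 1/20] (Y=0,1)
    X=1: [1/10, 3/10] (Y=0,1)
0.0543 nats

Conditional mutual information: I(X;Y|Z) = H(X|Z) + H(Y|Z) - H(X,Y|Z)

H(Z) = 0.6931
H(X,Z) = 1.2799 → H(X|Z) = 0.5867
H(Y,Z) = 1.3452 → H(Y|Z) = 0.6520
H(X,Y,Z) = 1.8775 → H(X,Y|Z) = 1.1844

I(X;Y|Z) = 0.5867 + 0.6520 - 1.1844 = 0.0543 nats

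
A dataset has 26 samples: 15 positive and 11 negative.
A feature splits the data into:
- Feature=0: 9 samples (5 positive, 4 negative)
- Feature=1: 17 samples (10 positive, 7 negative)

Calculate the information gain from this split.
0.0007 bits

Information Gain = H(Y) - H(Y|Feature)

Before split:
P(positive) = 15/26 = 0.5769
H(Y) = 0.9829 bits

After split:
Feature=0: H = 0.9911 bits (weight = 9/26)
Feature=1: H = 0.9774 bits (weight = 17/26)
H(Y|Feature) = (9/26)×0.9911 + (17/26)×0.9774 = 0.9821 bits

Information Gain = 0.9829 - 0.9821 = 0.0007 bits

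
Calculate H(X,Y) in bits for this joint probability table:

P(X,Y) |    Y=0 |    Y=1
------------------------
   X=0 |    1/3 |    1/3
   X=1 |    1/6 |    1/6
1.9183 bits

Joint entropy is H(X,Y) = -Σ_{x,y} p(x,y) log p(x,y).

Summing over all non-zero entries:
H(X,Y) = -[1/3·log_2(1/3) + 1/3·log_2(1/3) + 1/6·log_2(1/6) + 1/6·log_2(1/6)]
H(X,Y) = 1.9183 bits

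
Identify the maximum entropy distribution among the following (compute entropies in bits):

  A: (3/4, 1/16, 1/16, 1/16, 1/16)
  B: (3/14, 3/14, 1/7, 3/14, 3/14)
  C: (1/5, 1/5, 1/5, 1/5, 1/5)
C

For a discrete distribution over n outcomes, entropy is maximized by the uniform distribution.

Computing entropies:
H(A) = 1.3113 bits
H(B) = 2.3060 bits
H(C) = 2.3219 bits

The uniform distribution (where all probabilities equal 1/5) achieves the maximum entropy of log_2(5) = 2.3219 bits.

Distribution C has the highest entropy.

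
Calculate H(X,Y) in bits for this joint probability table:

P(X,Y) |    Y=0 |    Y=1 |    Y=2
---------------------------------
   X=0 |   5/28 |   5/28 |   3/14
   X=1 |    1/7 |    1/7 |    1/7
2.5670 bits

Joint entropy is H(X,Y) = -Σ_{x,y} p(x,y) log p(x,y).

Summing over all non-zero entries:
H(X,Y) = -[5/28·log_2(5/28) + 5/28·log_2(5/28) + 3/14·log_2(3/14) + 1/7·log_2(1/7) + 1/7·log_2(1/7) + 1/7·log_2(1/7)]
H(X,Y) = 2.5670 bits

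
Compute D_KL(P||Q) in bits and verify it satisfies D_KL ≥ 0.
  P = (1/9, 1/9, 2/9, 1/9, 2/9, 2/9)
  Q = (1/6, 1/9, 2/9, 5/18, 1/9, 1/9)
0.2326 bits

KL divergence satisfies the Gibbs inequality: D_KL(P||Q) ≥ 0 for all distributions P, Q.

D_KL(P||Q) = Σ p(x) log(p(x)/q(x))
Term by term:
  x=0: 1/9 × log_2[(1/9)/(1/6)] = -0.0650
  x=1: 1/9 × log_2[(1/9)/(1/9)] = 0.0000
  x=2: 2/9 × log_2[(2/9)/(2/9)] = 0.0000
  x=3: 1/9 × log_2[(1/9)/(5/18)] = -0.1469
  x=4: 2/9 × log_2[(2/9)/(1/9)] = 0.2222
  x=5: 2/9 × log_2[(2/9)/(1/9)] = 0.2222
D_KL(P||Q) = 0.2326 bits

D_KL(P||Q) = 0.2326 ≥ 0 ✓

This non-negativity is a fundamental property: relative entropy cannot be negative because it measures how different Q is from P.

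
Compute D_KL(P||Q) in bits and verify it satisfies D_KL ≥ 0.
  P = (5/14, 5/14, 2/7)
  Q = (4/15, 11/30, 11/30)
0.0341 bits

KL divergence satisfies the Gibbs inequality: D_KL(P||Q) ≥ 0 for all distributions P, Q.

D_KL(P||Q) = Σ p(x) log(p(x)/q(x))
Term by term:
  x=0: 5/14 × log_2[(5/14)/(4/15)] = 0.1505
  x=1: 5/14 × log_2[(5/14)/(11/30)] = -0.0136
  x=2: 2/7 × log_2[(2/7)/(11/30)] = -0.1028
D_KL(P||Q) = 0.0341 bits

D_KL(P||Q) = 0.0341 ≥ 0 ✓

This non-negativity is a fundamental property: relative entropy cannot be negative because it measures how different Q is from P.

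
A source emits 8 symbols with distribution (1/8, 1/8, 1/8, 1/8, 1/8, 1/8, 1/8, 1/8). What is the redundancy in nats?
0.0000 nats

Redundancy measures how far a source is from maximum entropy:
R = H_max - H(X)

Maximum entropy for 8 symbols: H_max = log_e(8) = 2.0794 nats
Actual entropy: H(X) = 2.0794 nats
Redundancy: R = 2.0794 - 2.0794 = 0.0000 nats

This redundancy represents potential for compression: the source could be compressed by 0.0000 nats per symbol.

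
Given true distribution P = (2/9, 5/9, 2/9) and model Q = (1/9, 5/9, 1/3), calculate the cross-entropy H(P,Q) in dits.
0.4599 dits

Cross-entropy: H(P,Q) = -Σ p(x) log q(x)

Alternatively: H(P,Q) = H(P) + D_KL(P||Q)
H(P) = 0.4321 dits
D_KL(P||Q) = 0.0278 dits

H(P,Q) = 0.4321 + 0.0278 = 0.4599 dits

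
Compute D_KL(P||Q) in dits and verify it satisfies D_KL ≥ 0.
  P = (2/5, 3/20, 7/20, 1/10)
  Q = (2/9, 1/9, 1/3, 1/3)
0.0768 dits

KL divergence satisfies the Gibbs inequality: D_KL(P||Q) ≥ 0 for all distributions P, Q.

D_KL(P||Q) = Σ p(x) log(p(x)/q(x))
Term by term:
  x=0: 2/5 × log_10[(2/5)/(2/9)] = 0.1021
  x=1: 3/20 × log_10[(3/20)/(1/9)] = 0.0196
  x=2: 7/20 × log_10[(7/20)/(1/3)] = 0.0074
  x=3: 1/10 × log_10[(1/10)/(1/3)] = -0.0523
D_KL(P||Q) = 0.0768 dits

D_KL(P||Q) = 0.0768 ≥ 0 ✓

This non-negativity is a fundamental property: relative entropy cannot be negative because it measures how different Q is from P.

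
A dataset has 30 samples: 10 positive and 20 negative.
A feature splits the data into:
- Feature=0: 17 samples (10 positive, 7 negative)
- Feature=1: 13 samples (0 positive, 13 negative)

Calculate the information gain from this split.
0.3644 bits

Information Gain = H(Y) - H(Y|Feature)

Before split:
P(positive) = 10/30 = 0.3333
H(Y) = 0.9183 bits

After split:
Feature=0: H = 0.9774 bits (weight = 17/30)
Feature=1: H = 0.0000 bits (weight = 13/30)
H(Y|Feature) = (17/30)×0.9774 + (13/30)×0.0000 = 0.5539 bits

Information Gain = 0.9183 - 0.5539 = 0.3644 bits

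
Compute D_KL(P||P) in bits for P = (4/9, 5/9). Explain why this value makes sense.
0.0000 bits

KL divergence satisfies the Gibbs inequality: D_KL(P||Q) ≥ 0 for all distributions P, Q.

D_KL(P||Q) = Σ p(x) log(p(x)/q(x))
Each term is p(x) × log_2(p(x)/p(x)) = p(x) × log_2(1) = 0, so the sum is 0.
D_KL(P||Q) = 0.0000 bits

When P = Q, the KL divergence is exactly 0, as there is no 'divergence' between identical distributions.

This non-negativity is a fundamental property: relative entropy cannot be negative because it measures how different Q is from P.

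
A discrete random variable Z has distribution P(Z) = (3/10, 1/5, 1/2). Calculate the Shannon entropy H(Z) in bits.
1.4855 bits

Shannon entropy is H(X) = -Σ p(x) log p(x).

For P = (3/10, 1/5, 1/2):
H = -3/10 × log_2(3/10) -1/5 × log_2(1/5) -1/2 × log_2(1/2)
H = 1.4855 bits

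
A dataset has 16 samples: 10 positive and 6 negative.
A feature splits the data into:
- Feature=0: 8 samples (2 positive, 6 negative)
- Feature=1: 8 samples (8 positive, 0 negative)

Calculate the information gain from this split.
0.5488 bits

Information Gain = H(Y) - H(Y|Feature)

Before split:
P(positive) = 10/16 = 0.6250
H(Y) = 0.9544 bits

After split:
Feature=0: H = 0.8113 bits (weight = 8/16)
Feature=1: H = 0.0000 bits (weight = 8/16)
H(Y|Feature) = (8/16)×0.8113 + (8/16)×0.0000 = 0.4056 bits

Information Gain = 0.9544 - 0.4056 = 0.5488 bits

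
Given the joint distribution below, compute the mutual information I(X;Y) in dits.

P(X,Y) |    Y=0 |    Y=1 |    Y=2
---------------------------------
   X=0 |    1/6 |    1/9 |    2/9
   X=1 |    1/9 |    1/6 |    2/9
0.0049 dits

Mutual information: I(X;Y) = H(X) + H(Y) - H(X,Y)

Marginals:
P(X) = (1/2, 1/2), H(X) = 0.3010 dits
P(Y) = (5/18, 5/18, 4/9), H(Y) = 0.4656 dits

Joint entropy: H(X,Y) = 0.7618 dits

I(X;Y) = 0.3010 + 0.4656 - 0.7618 = 0.0049 dits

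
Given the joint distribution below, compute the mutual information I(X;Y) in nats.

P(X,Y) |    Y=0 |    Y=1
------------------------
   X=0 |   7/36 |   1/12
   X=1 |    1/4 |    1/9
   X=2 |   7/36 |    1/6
0.0122 nats

Mutual information: I(X;Y) = H(X) + H(Y) - H(X,Y)

Marginals:
P(X) = (5/18, 13/36, 13/36), H(X) = 1.0914 nats
P(Y) = (23/36, 13/36), H(Y) = 0.6541 nats

Joint entropy: H(X,Y) = 1.7333 nats

I(X;Y) = 1.0914 + 0.6541 - 1.7333 = 0.0122 nats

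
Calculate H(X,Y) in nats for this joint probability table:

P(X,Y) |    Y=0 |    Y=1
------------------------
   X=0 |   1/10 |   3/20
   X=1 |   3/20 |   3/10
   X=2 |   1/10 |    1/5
1.7127 nats

Joint entropy is H(X,Y) = -Σ_{x,y} p(x,y) log p(x,y).

Summing over all non-zero entries:
H(X,Y) = -[1/10·log_e(1/10) + 3/20·log_e(3/20) + 3/20·log_e(3/20) + 3/10·log_e(3/10) + 1/10·log_e(1/10) + 1/5·log_e(1/5)]
H(X,Y) = 1.7127 nats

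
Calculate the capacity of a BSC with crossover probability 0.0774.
0.6070 bits

For a binary symmetric channel (BSC) with error probability p:
Capacity C = 1 - H(p) bits per symbol

where H(p) = -p log₂(p) - (1-p) log₂(1-p) is the binary entropy function.

H(0.0774) = 0.3930 bits
C = 1 - 0.3930 = 0.6070 bits per symbol

This means we can reliably transmit up to 0.6070 bits of information per channel use.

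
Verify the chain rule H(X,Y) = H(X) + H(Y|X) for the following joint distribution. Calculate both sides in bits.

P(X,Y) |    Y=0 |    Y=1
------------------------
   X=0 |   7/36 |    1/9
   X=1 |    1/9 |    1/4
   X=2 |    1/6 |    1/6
H(X,Y) = 2.5255, H(X) = 1.5816, H(Y|X) = 0.9439 (all in bits)

Chain rule: H(X,Y) = H(X) + H(Y|X)

Left side — joint entropy directly:
H(X,Y) = -Σ p(x,y) log p(x,y) = 2.5255 bits

Right side — compute H(Y|X) from the conditional distributions:
P(X) = (11/36, 13/36, 1/3), so H(X) = 1.5816 bits
H(Y|X) = Σ_x P(X=x) · H(Y|X=x):
  P(Y|X=0) = (7/11, 4/11), H(Y|X=0) = 0.9457, weight P(X=0) = 11/36
  P(Y|X=1) = (4/13, 9/13), H(Y|X=1) = 0.8905, weight P(X=1) = 13/36
  P(Y|X=2) = (1/2, 1/2), H(Y|X=2) = 1.0000, weight P(X=2) = 1/3
H(Y|X) = 0.9439 bits

H(X) + H(Y|X) = 1.5816 + 0.9439 = 2.5255 bits

Both sides equal 2.5255 bits. ✓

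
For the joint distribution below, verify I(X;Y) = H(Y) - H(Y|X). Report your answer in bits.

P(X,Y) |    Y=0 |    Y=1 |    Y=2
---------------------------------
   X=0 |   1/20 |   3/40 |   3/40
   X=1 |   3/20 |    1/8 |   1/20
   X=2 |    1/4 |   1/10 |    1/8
I(X;Y) = 0.0555 bits

Mutual information has multiple equivalent forms:
- I(X;Y) = H(X) - H(X|Y)
- I(X;Y) = H(Y) - H(Y|X)
- I(X;Y) = H(X) + H(Y) - H(X,Y)

Computing all quantities:
H(X) = 1.5015, H(Y) = 1.5395, H(X,Y) = 2.9855
H(X|Y) = 1.4460, H(Y|X) = 1.4840

Verification:
H(X) - H(X|Y) = 1.5015 - 1.4460 = 0.0555
H(Y) - H(Y|X) = 1.5395 - 1.4840 = 0.0555
H(X) + H(Y) - H(X,Y) = 1.5015 + 1.5395 - 2.9855 = 0.0555

All forms give I(X;Y) = 0.0555 bits. ✓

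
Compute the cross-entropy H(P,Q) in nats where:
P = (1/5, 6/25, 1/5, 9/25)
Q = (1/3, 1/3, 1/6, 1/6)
1.4868 nats

Cross-entropy: H(P,Q) = -Σ p(x) log q(x)

Alternatively: H(P,Q) = H(P) + D_KL(P||Q)
H(P) = 1.3541 nats
D_KL(P||Q) = 0.1327 nats

H(P,Q) = 1.3541 + 0.1327 = 1.4868 nats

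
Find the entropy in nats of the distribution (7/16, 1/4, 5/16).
1.0717 nats

Shannon entropy is H(X) = -Σ p(x) log p(x).

For P = (7/16, 1/4, 5/16):
H = -7/16 × log_e(7/16) -1/4 × log_e(1/4) -5/16 × log_e(5/16)
H = 1.0717 nats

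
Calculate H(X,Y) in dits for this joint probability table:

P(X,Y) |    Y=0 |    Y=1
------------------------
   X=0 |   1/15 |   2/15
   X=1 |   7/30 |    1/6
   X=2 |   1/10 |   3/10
0.7291 dits

Joint entropy is H(X,Y) = -Σ_{x,y} p(x,y) log p(x,y).

Summing over all non-zero entries:
H(X,Y) = -[1/15·log_10(1/15) + 2/15·log_10(2/15) + 7/30·log_10(7/30) + 1/6·log_10(1/6) + 1/10·log_10(1/10) + 3/10·log_10(3/10)]
H(X,Y) = 0.7291 dits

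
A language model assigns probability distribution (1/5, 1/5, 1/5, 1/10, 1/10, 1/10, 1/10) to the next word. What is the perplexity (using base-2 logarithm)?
6.5975

Perplexity is 2^H (or exp(H) for natural log).

First, H = -Σ p log p = 2.7219 bits
Perplexity = 2^2.7219 = 6.5975

Interpretation: The model's uncertainty is equivalent to choosing uniformly among 6.6 options.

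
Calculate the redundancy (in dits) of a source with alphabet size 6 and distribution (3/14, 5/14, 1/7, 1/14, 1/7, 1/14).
0.0699 dits

Redundancy measures how far a source is from maximum entropy:
R = H_max - H(X)

Maximum entropy for 6 symbols: H_max = log_10(6) = 0.7782 dits
Actual entropy: H(X) = 0.7082 dits
Redundancy: R = 0.7782 - 0.7082 = 0.0699 dits

This redundancy represents potential for compression: the source could be compressed by 0.0699 dits per symbol.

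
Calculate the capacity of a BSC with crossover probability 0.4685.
0.0029 bits

For a binary symmetric channel (BSC) with error probability p:
Capacity C = 1 - H(p) bits per symbol

where H(p) = -p log₂(p) - (1-p) log₂(1-p) is the binary entropy function.

H(0.4685) = 0.9971 bits
C = 1 - 0.9971 = 0.0029 bits per symbol

This means we can reliably transmit up to 0.0029 bits of information per channel use.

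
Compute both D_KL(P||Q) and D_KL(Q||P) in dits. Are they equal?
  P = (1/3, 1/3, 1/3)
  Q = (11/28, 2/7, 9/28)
D_KL(P||Q) = 0.0038, D_KL(Q||P) = 0.0038

KL divergence is not symmetric: D_KL(P||Q) ≠ D_KL(Q||P) in general.

D_KL(P||Q) = 0.0038 dits
D_KL(Q||P) = 0.0038 dits

In this case they happen to be equal (to 4 decimal places).

This asymmetry is why KL divergence is not a true distance metric.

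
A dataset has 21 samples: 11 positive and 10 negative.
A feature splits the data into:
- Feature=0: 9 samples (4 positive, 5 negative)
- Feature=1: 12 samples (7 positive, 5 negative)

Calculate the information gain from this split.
0.0137 bits

Information Gain = H(Y) - H(Y|Feature)

Before split:
P(positive) = 11/21 = 0.5238
H(Y) = 0.9984 bits

After split:
Feature=0: H = 0.9911 bits (weight = 9/21)
Feature=1: H = 0.9799 bits (weight = 12/21)
H(Y|Feature) = (9/21)×0.9911 + (12/21)×0.9799 = 0.9847 bits

Information Gain = 0.9984 - 0.9847 = 0.0137 bits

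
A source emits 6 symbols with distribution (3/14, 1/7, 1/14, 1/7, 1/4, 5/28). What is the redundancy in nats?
0.0630 nats

Redundancy measures how far a source is from maximum entropy:
R = H_max - H(X)

Maximum entropy for 6 symbols: H_max = log_e(6) = 1.7918 nats
Actual entropy: H(X) = 1.7288 nats
Redundancy: R = 1.7918 - 1.7288 = 0.0630 nats

This redundancy represents potential for compression: the source could be compressed by 0.0630 nats per symbol.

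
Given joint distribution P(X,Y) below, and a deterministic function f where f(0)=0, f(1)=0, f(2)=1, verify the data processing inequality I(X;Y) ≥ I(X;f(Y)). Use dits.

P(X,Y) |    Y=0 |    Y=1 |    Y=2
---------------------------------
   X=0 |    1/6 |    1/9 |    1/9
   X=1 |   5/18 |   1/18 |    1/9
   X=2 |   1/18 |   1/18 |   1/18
I(X;Y) = 0.0147, I(X;f(Y)) = 0.0009, inequality holds: 0.0147 ≥ 0.0009

Data Processing Inequality: For any Markov chain X → Y → Z, we have I(X;Y) ≥ I(X;Z).

Here Z = f(Y) is a deterministic function of Y, forming X → Y → Z.

Original I(X;Y) = 0.0147 dits

After applying f:
P(X,Z) where Z=f(Y):
- P(X,Z=0) = P(X,Y=0) + P(X,Y=1)
- P(X,Z=1) = P(X,Y=2)

I(X;Z) = I(X;f(Y)) = 0.0009 dits

Verification: 0.0147 ≥ 0.0009 ✓

Information cannot be created by processing; the function f can only lose information about X.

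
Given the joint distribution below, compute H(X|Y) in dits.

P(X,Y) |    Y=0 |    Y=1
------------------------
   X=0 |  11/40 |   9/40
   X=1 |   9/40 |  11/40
0.2989 dits

Using the chain rule: H(X|Y) = H(X,Y) - H(Y)

First, compute H(X,Y) = 0.5999 dits

Marginal P(Y) = (1/2, 1/2)
H(Y) = 0.3010 dits

H(X|Y) = H(X,Y) - H(Y) = 0.5999 - 0.3010 = 0.2989 dits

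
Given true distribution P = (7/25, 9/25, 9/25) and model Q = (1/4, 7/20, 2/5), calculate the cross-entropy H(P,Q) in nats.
1.0960 nats

Cross-entropy: H(P,Q) = -Σ p(x) log q(x)

Alternatively: H(P,Q) = H(P) + D_KL(P||Q)
H(P) = 1.0920 nats
D_KL(P||Q) = 0.0039 nats

H(P,Q) = 1.0920 + 0.0039 = 1.0960 nats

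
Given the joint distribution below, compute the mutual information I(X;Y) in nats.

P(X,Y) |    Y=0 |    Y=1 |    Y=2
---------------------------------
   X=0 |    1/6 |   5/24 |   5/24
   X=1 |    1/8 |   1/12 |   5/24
0.0167 nats

Mutual information: I(X;Y) = H(X) + H(Y) - H(X,Y)

Marginals:
P(X) = (7/12, 5/12), H(X) = 0.6792 nats
P(Y) = (7/24, 7/24, 5/12), H(Y) = 1.0835 nats

Joint entropy: H(X,Y) = 1.7460 nats

I(X;Y) = 0.6792 + 1.0835 - 1.7460 = 0.0167 nats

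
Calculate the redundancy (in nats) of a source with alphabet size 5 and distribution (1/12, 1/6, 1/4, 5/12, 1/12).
0.1853 nats

Redundancy measures how far a source is from maximum entropy:
R = H_max - H(X)

Maximum entropy for 5 symbols: H_max = log_e(5) = 1.6094 nats
Actual entropy: H(X) = 1.4241 nats
Redundancy: R = 1.6094 - 1.4241 = 0.1853 nats

This redundancy represents potential for compression: the source could be compressed by 0.1853 nats per symbol.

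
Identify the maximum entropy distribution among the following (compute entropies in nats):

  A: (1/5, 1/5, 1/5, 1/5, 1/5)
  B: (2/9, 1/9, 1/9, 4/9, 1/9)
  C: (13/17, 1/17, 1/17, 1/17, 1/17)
A

For a discrete distribution over n outcomes, entropy is maximized by the uniform distribution.

Computing entropies:
H(A) = 1.6094 nats
H(B) = 1.4271 nats
H(C) = 0.8718 nats

The uniform distribution (where all probabilities equal 1/5) achieves the maximum entropy of log_e(5) = 1.6094 nats.

Distribution A has the highest entropy.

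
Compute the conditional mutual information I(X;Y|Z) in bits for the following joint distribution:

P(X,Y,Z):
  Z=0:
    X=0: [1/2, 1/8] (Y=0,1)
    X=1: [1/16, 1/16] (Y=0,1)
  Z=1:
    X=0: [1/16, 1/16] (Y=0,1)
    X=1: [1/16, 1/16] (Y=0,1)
0.0323 bits

Conditional mutual information: I(X;Y|Z) = H(X|Z) + H(Y|Z) - H(X,Y|Z)

H(Z) = 0.8113
H(X,Z) = 1.5488 → H(X|Z) = 0.7375
H(Y,Z) = 1.6697 → H(Y|Z) = 0.8585
H(X,Y,Z) = 2.3750 → H(X,Y|Z) = 1.5637

I(X;Y|Z) = 0.7375 + 0.8585 - 1.5637 = 0.0323 bits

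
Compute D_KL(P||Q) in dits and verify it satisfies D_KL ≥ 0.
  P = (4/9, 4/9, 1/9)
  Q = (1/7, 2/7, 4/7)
0.2253 dits

KL divergence satisfies the Gibbs inequality: D_KL(P||Q) ≥ 0 for all distributions P, Q.

D_KL(P||Q) = Σ p(x) log(p(x)/q(x))
Term by term:
  x=0: 4/9 × log_10[(4/9)/(1/7)] = 0.2191
  x=1: 4/9 × log_10[(4/9)/(2/7)] = 0.0853
  x=2: 1/9 × log_10[(1/9)/(4/7)] = -0.0790
D_KL(P||Q) = 0.2253 dits

D_KL(P||Q) = 0.2253 ≥ 0 ✓

This non-negativity is a fundamental property: relative entropy cannot be negative because it measures how different Q is from P.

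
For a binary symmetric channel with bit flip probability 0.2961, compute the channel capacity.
0.1235 bits

For a binary symmetric channel (BSC) with error probability p:
Capacity C = 1 - H(p) bits per symbol

where H(p) = -p log₂(p) - (1-p) log₂(1-p) is the binary entropy function.

H(0.2961) = 0.8765 bits
C = 1 - 0.8765 = 0.1235 bits per symbol

This means we can reliably transmit up to 0.1235 bits of information per channel use.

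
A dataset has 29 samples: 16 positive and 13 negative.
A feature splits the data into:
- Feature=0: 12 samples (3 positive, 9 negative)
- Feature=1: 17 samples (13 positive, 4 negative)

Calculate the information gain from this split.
0.1951 bits

Information Gain = H(Y) - H(Y|Feature)

Before split:
P(positive) = 16/29 = 0.5517
H(Y) = 0.9923 bits

After split:
Feature=0: H = 0.8113 bits (weight = 12/29)
Feature=1: H = 0.7871 bits (weight = 17/29)
H(Y|Feature) = (12/29)×0.8113 + (17/29)×0.7871 = 0.7971 bits

Information Gain = 0.9923 - 0.7971 = 0.1951 bits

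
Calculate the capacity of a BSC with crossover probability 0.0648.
0.6538 bits

For a binary symmetric channel (BSC) with error probability p:
Capacity C = 1 - H(p) bits per symbol

where H(p) = -p log₂(p) - (1-p) log₂(1-p) is the binary entropy function.

H(0.0648) = 0.3462 bits
C = 1 - 0.3462 = 0.6538 bits per symbol

This means we can reliably transmit up to 0.6538 bits of information per channel use.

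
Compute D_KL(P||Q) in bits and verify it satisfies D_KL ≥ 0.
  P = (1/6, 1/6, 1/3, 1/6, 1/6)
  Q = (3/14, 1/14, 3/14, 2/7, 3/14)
0.1658 bits

KL divergence satisfies the Gibbs inequality: D_KL(P||Q) ≥ 0 for all distributions P, Q.

D_KL(P||Q) = Σ p(x) log(p(x)/q(x))
Term by term:
  x=0: 1/6 × log_2[(1/6)/(3/14)] = -0.0604
  x=1: 1/6 × log_2[(1/6)/(1/14)] = 0.2037
  x=2: 1/3 × log_2[(1/3)/(3/14)] = 0.2125
  x=3: 1/6 × log_2[(1/6)/(2/7)] = -0.1296
  x=4: 1/6 × log_2[(1/6)/(3/14)] = -0.0604
D_KL(P||Q) = 0.1658 bits

D_KL(P||Q) = 0.1658 ≥ 0 ✓

This non-negativity is a fundamental property: relative entropy cannot be negative because it measures how different Q is from P.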